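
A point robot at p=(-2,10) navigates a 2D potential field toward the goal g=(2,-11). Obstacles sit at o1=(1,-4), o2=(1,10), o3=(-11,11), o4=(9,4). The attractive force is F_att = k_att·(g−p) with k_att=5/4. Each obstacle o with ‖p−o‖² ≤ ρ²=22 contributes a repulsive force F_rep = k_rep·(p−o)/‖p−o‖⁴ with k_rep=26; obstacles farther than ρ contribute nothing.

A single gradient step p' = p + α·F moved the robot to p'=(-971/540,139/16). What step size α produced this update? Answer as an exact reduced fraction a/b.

α = 1/20

F_att = 5/4·(g−p) = 5/4·(4,-21) = (5.0000,-26.2500)
o1: d²=205 > ρ²=22 → inactive
o2: d²=9 ≤ ρ²=22; F_rep = 26·(-3,0)/9² = (-0.9630,0.0000)
o3: d²=82 > ρ²=22 → inactive
o4: d²=157 > ρ²=22 → inactive
F = F_att + ΣF_rep = (4.0370,-26.2500)
Δp = p'−p = (0.2019,-1.3125); α = Δx/Fx = (109/540) / (109/27) = 1/20
check: Δy/Fy = (-21/16) / (-105/4) = 1/20 ✓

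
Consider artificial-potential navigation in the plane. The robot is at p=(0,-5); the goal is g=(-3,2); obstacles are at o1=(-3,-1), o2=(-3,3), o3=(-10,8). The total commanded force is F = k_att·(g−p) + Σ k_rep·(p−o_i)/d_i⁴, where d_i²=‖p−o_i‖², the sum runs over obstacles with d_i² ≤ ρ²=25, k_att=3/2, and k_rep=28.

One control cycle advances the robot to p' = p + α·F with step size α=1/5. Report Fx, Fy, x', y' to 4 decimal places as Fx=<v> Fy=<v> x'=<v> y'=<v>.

F_att = 3/2·(g−p) = 3/2·(-3,7) = (-4.5000,10.5000)
o1: d²=25 ≤ ρ²=25; F_rep = 28·(3,-4)/25² = (0.1344,-0.1792)
o2: d²=73 > ρ²=25 → inactive
o3: d²=269 > ρ²=25 → inactive
F = F_att + ΣF_rep = (-4.3656,10.3208)
p' = p + 1/5·F = (-0.8731,-2.9358)

Fx=-4.3656 Fy=10.3208 x'=-0.8731 y'=-2.9358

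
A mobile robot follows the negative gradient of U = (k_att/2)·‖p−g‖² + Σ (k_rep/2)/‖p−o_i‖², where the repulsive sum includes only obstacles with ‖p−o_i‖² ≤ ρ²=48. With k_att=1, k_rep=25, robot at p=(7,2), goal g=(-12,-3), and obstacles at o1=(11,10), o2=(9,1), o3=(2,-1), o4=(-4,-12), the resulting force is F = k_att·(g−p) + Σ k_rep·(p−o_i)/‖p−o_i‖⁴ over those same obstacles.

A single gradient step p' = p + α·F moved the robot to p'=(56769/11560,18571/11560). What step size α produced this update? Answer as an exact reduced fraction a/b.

F_att = 1·(g−p) = 1·(-19,-5) = (-19.0000,-5.0000)
o1: d²=80 > ρ²=48 → inactive
o2: d²=5 ≤ ρ²=48; F_rep = 25·(-2,1)/5² = (-2.0000,1.0000)
o3: d²=34 ≤ ρ²=48; F_rep = 25·(5,3)/34² = (0.1081,0.0649)
o4: d²=317 > ρ²=48 → inactive
F = F_att + ΣF_rep = (-20.8919,-3.9351)
Δp = p'−p = (-2.0892,-0.3935); α = Δx/Fx = (-24151/11560) / (-24151/1156) = 1/10
check: Δy/Fy = (-4549/11560) / (-4549/1156) = 1/10 ✓

α = 1/10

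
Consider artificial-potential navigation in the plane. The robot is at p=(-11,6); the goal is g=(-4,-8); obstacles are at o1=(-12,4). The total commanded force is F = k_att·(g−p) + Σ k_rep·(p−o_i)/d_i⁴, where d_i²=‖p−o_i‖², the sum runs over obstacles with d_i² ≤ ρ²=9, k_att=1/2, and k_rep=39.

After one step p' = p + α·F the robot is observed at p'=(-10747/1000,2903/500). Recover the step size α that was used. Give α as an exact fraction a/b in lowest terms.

α = 1/20

F_att = 1/2·(g−p) = 1/2·(7,-14) = (3.5000,-7.0000)
o1: d²=5 ≤ ρ²=9; F_rep = 39·(1,2)/5² = (1.5600,3.1200)
F = F_att + ΣF_rep = (5.0600,-3.8800)
Δp = p'−p = (0.2530,-0.1940); α = Δx/Fx = (253/1000) / (253/50) = 1/20
check: Δy/Fy = (-97/500) / (-97/25) = 1/20 ✓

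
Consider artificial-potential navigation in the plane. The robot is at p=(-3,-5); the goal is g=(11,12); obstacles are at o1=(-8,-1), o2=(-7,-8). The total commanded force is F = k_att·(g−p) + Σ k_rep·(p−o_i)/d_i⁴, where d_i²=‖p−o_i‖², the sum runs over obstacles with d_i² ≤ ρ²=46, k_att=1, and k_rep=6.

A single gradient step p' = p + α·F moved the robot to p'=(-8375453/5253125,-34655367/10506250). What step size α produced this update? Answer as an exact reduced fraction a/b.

α = 1/10

F_att = 1·(g−p) = 1·(14,17) = (14.0000,17.0000)
o1: d²=41 ≤ ρ²=46; F_rep = 6·(5,-4)/41² = (0.0178,-0.0143)
o2: d²=25 ≤ ρ²=46; F_rep = 6·(4,3)/25² = (0.0384,0.0288)
F = F_att + ΣF_rep = (14.0562,17.0145)
Δp = p'−p = (1.4056,1.7015); α = Δx/Fx = (7383922/5253125) / (14767844/1050625) = 1/10
check: Δy/Fy = (17875883/10506250) / (17875883/1050625) = 1/10 ✓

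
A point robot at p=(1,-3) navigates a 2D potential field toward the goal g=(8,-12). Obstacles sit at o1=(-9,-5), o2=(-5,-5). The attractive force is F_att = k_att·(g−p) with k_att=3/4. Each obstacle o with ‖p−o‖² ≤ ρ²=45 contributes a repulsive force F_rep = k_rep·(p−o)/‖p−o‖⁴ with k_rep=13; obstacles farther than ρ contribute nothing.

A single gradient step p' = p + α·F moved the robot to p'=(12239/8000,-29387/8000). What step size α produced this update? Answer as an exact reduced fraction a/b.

α = 1/10

F_att = 3/4·(g−p) = 3/4·(7,-9) = (5.2500,-6.7500)
o1: d²=104 > ρ²=45 → inactive
o2: d²=40 ≤ ρ²=45; F_rep = 13·(6,2)/40² = (0.0488,0.0163)
F = F_att + ΣF_rep = (5.2988,-6.7337)
Δp = p'−p = (0.5299,-0.6734); α = Δx/Fx = (4239/8000) / (4239/800) = 1/10
check: Δy/Fy = (-5387/8000) / (-5387/800) = 1/10 ✓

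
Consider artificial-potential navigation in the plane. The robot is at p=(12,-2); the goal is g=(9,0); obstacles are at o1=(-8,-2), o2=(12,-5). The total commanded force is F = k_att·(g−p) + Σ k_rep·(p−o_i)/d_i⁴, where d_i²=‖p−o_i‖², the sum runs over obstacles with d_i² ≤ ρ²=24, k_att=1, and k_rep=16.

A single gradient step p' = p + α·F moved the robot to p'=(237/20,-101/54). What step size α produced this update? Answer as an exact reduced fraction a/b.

α = 1/20

F_att = 1·(g−p) = 1·(-3,2) = (-3.0000,2.0000)
o1: d²=400 > ρ²=24 → inactive
o2: d²=9 ≤ ρ²=24; F_rep = 16·(0,3)/9² = (0.0000,0.5926)
F = F_att + ΣF_rep = (-3.0000,2.5926)
Δp = p'−p = (-0.1500,0.1296); α = Δx/Fx = (-3/20) / (-3) = 1/20
check: Δy/Fy = (7/54) / (70/27) = 1/20 ✓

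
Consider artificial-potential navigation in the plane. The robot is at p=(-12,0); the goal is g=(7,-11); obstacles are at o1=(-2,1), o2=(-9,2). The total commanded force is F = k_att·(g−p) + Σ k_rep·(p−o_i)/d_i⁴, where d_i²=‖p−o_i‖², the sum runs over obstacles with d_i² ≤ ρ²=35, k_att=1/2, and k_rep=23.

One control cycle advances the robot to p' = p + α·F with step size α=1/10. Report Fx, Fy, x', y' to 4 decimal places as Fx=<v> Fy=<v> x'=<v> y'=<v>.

F_att = 1/2·(g−p) = 1/2·(19,-11) = (9.5000,-5.5000)
o1: d²=101 > ρ²=35 → inactive
o2: d²=13 ≤ ρ²=35; F_rep = 23·(-3,-2)/13² = (-0.4083,-0.2722)
F = F_att + ΣF_rep = (9.0917,-5.7722)
p' = p + 1/10·F = (-11.0908,-0.5772)

Fx=9.0917 Fy=-5.7722 x'=-11.0908 y'=-0.5772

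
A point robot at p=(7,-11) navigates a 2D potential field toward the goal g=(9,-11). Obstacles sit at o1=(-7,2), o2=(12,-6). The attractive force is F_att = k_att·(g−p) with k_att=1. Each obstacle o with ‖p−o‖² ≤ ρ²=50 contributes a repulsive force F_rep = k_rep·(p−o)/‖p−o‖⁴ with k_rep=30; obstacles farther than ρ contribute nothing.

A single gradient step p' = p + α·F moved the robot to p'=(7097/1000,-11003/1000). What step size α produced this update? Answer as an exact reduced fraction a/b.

F_att = 1·(g−p) = 1·(2,0) = (2.0000,0.0000)
o1: d²=365 > ρ²=50 → inactive
o2: d²=50 ≤ ρ²=50; F_rep = 30·(-5,-5)/50² = (-0.0600,-0.0600)
F = F_att + ΣF_rep = (1.9400,-0.0600)
Δp = p'−p = (0.0970,-0.0030); α = Δx/Fx = (97/1000) / (97/50) = 1/20
check: Δy/Fy = (-3/1000) / (-3/50) = 1/20 ✓

α = 1/20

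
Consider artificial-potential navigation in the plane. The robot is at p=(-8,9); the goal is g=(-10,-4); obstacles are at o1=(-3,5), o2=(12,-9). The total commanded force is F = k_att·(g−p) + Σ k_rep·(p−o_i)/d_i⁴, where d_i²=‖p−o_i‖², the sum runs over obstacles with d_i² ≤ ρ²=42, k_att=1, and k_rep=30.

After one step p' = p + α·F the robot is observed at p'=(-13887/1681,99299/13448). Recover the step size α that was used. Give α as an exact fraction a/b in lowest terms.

F_att = 1·(g−p) = 1·(-2,-13) = (-2.0000,-13.0000)
o1: d²=41 ≤ ρ²=42; F_rep = 30·(-5,4)/41² = (-0.0892,0.0714)
o2: d²=724 > ρ²=42 → inactive
F = F_att + ΣF_rep = (-2.0892,-12.9286)
Δp = p'−p = (-0.2612,-1.6161); α = Δx/Fx = (-439/1681) / (-3512/1681) = 1/8
check: Δy/Fy = (-21733/13448) / (-21733/1681) = 1/8 ✓

α = 1/8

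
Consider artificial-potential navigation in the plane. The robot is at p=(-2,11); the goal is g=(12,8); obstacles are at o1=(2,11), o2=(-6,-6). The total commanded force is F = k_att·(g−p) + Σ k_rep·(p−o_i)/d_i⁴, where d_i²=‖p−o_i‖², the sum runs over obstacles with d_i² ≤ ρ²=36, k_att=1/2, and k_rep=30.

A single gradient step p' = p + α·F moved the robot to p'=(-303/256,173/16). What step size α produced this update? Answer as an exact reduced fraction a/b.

α = 1/8

F_att = 1/2·(g−p) = 1/2·(14,-3) = (7.0000,-1.5000)
o1: d²=16 ≤ ρ²=36; F_rep = 30·(-4,0)/16² = (-0.4688,0.0000)
o2: d²=305 > ρ²=36 → inactive
F = F_att + ΣF_rep = (6.5312,-1.5000)
Δp = p'−p = (0.8164,-0.1875); α = Δx/Fx = (209/256) / (209/32) = 1/8
check: Δy/Fy = (-3/16) / (-3/2) = 1/8 ✓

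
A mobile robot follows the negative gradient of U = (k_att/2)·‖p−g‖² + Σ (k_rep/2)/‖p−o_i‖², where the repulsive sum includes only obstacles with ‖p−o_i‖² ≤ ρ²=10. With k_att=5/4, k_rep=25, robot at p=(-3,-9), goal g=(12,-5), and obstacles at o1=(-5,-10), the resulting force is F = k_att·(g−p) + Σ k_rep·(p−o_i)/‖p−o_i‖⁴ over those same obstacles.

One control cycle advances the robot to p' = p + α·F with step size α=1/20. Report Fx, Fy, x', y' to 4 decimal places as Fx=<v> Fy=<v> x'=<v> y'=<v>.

Fx=20.7500 Fy=6.0000 x'=-1.9625 y'=-8.7000

F_att = 5/4·(g−p) = 5/4·(15,4) = (18.7500,5.0000)
o1: d²=5 ≤ ρ²=10; F_rep = 25·(2,1)/5² = (2.0000,1.0000)
F = F_att + ΣF_rep = (20.7500,6.0000)
p' = p + 1/20·F = (-1.9625,-8.7000)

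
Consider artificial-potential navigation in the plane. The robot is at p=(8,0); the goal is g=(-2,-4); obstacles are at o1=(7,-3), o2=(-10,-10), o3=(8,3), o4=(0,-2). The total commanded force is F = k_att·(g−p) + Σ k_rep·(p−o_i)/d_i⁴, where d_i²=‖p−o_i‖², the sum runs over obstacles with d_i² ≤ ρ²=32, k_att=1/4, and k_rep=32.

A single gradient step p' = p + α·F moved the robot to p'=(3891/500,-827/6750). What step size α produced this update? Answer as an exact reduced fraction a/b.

α = 1/10

F_att = 1/4·(g−p) = 1/4·(-10,-4) = (-2.5000,-1.0000)
o1: d²=10 ≤ ρ²=32; F_rep = 32·(1,3)/10² = (0.3200,0.9600)
o2: d²=424 > ρ²=32 → inactive
o3: d²=9 ≤ ρ²=32; F_rep = 32·(0,-3)/9² = (0.0000,-1.1852)
o4: d²=68 > ρ²=32 → inactive
F = F_att + ΣF_rep = (-2.1800,-1.2252)
Δp = p'−p = (-0.2180,-0.1225); α = Δx/Fx = (-109/500) / (-109/50) = 1/10
check: Δy/Fy = (-827/6750) / (-827/675) = 1/10 ✓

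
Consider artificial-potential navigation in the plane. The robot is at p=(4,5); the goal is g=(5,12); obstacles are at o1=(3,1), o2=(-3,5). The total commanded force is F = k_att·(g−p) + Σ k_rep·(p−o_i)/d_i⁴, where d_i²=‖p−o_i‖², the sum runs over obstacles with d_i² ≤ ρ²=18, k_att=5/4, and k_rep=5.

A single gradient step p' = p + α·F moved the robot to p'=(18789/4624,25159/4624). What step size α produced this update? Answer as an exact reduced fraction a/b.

α = 1/20

F_att = 5/4·(g−p) = 5/4·(1,7) = (1.2500,8.7500)
o1: d²=17 ≤ ρ²=18; F_rep = 5·(1,4)/17² = (0.0173,0.0692)
o2: d²=49 > ρ²=18 → inactive
F = F_att + ΣF_rep = (1.2673,8.8192)
Δp = p'−p = (0.0634,0.4410); α = Δx/Fx = (293/4624) / (1465/1156) = 1/20
check: Δy/Fy = (2039/4624) / (10195/1156) = 1/20 ✓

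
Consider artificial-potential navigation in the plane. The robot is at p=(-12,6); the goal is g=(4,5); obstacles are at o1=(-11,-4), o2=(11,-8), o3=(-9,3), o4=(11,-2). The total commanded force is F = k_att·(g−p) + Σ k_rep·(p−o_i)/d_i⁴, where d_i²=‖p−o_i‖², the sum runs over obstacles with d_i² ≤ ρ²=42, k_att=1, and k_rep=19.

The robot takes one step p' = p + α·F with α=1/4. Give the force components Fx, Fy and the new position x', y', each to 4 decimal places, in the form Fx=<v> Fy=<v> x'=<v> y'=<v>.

F_att = 1·(g−p) = 1·(16,-1) = (16.0000,-1.0000)
o1: d²=101 > ρ²=42 → inactive
o2: d²=725 > ρ²=42 → inactive
o3: d²=18 ≤ ρ²=42; F_rep = 19·(-3,3)/18² = (-0.1759,0.1759)
o4: d²=593 > ρ²=42 → inactive
F = F_att + ΣF_rep = (15.8241,-0.8241)
p' = p + 1/4·F = (-8.0440,5.7940)

Fx=15.8241 Fy=-0.8241 x'=-8.0440 y'=5.7940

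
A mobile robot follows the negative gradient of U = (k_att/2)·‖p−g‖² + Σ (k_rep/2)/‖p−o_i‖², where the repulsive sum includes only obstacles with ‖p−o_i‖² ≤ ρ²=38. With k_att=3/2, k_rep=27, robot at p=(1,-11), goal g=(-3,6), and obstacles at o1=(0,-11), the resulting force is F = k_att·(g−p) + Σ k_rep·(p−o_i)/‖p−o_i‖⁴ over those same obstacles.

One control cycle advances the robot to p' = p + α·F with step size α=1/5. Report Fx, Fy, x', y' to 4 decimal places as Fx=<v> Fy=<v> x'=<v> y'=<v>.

F_att = 3/2·(g−p) = 3/2·(-4,17) = (-6.0000,25.5000)
o1: d²=1 ≤ ρ²=38; F_rep = 27·(1,0)/1² = (27.0000,0.0000)
F = F_att + ΣF_rep = (21.0000,25.5000)
p' = p + 1/5·F = (5.2000,-5.9000)

Fx=21.0000 Fy=25.5000 x'=5.2000 y'=-5.9000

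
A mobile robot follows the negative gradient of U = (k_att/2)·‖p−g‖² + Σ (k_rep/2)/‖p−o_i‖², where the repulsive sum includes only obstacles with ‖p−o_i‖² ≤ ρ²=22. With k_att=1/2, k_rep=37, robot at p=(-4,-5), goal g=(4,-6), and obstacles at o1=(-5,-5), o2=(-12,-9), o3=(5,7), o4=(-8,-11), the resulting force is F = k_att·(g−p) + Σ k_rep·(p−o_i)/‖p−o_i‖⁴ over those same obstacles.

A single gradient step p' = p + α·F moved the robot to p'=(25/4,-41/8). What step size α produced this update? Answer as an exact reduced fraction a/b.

F_att = 1/2·(g−p) = 1/2·(8,-1) = (4.0000,-0.5000)
o1: d²=1 ≤ ρ²=22; F_rep = 37·(1,0)/1² = (37.0000,0.0000)
o2: d²=80 > ρ²=22 → inactive
o3: d²=225 > ρ²=22 → inactive
o4: d²=52 > ρ²=22 → inactive
F = F_att + ΣF_rep = (41.0000,-0.5000)
Δp = p'−p = (10.2500,-0.1250); α = Δx/Fx = (41/4) / (41) = 1/4
check: Δy/Fy = (-1/8) / (-1/2) = 1/4 ✓

α = 1/4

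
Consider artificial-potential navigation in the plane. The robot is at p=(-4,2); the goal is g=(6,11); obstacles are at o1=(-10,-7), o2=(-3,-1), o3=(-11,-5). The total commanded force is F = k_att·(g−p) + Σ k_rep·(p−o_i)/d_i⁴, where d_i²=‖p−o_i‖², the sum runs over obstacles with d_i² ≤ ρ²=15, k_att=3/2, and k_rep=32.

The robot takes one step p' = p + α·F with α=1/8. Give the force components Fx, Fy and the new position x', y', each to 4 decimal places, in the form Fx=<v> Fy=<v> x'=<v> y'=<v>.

Fx=14.6800 Fy=14.4600 x'=-2.1650 y'=3.8075

F_att = 3/2·(g−p) = 3/2·(10,9) = (15.0000,13.5000)
o1: d²=117 > ρ²=15 → inactive
o2: d²=10 ≤ ρ²=15; F_rep = 32·(-1,3)/10² = (-0.3200,0.9600)
o3: d²=98 > ρ²=15 → inactive
F = F_att + ΣF_rep = (14.6800,14.4600)
p' = p + 1/8·F = (-2.1650,3.8075)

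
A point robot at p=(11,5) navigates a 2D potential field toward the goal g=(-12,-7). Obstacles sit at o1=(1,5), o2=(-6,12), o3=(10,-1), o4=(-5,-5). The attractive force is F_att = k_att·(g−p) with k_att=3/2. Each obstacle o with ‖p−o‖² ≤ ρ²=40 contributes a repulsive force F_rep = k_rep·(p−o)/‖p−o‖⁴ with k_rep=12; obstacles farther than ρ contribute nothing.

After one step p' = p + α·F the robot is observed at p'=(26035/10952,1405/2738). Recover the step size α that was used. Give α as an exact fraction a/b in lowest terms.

F_att = 3/2·(g−p) = 3/2·(-23,-12) = (-34.5000,-18.0000)
o1: d²=100 > ρ²=40 → inactive
o2: d²=338 > ρ²=40 → inactive
o3: d²=37 ≤ ρ²=40; F_rep = 12·(1,6)/37² = (0.0088,0.0526)
o4: d²=356 > ρ²=40 → inactive
F = F_att + ΣF_rep = (-34.4912,-17.9474)
Δp = p'−p = (-8.6228,-4.4869); α = Δx/Fx = (-94437/10952) / (-94437/2738) = 1/4
check: Δy/Fy = (-12285/2738) / (-24570/1369) = 1/4 ✓

α = 1/4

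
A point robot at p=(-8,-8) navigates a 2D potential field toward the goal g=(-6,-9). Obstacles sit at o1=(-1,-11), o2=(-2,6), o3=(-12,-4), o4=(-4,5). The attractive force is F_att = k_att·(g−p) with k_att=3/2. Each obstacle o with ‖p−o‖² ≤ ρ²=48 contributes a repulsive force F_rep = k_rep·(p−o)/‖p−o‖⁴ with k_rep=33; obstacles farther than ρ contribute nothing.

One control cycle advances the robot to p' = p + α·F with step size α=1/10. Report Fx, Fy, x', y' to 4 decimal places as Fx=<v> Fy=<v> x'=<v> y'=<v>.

F_att = 3/2·(g−p) = 3/2·(2,-1) = (3.0000,-1.5000)
o1: d²=58 > ρ²=48 → inactive
o2: d²=232 > ρ²=48 → inactive
o3: d²=32 ≤ ρ²=48; F_rep = 33·(4,-4)/32² = (0.1289,-0.1289)
o4: d²=185 > ρ²=48 → inactive
F = F_att + ΣF_rep = (3.1289,-1.6289)
p' = p + 1/10·F = (-7.6871,-8.1629)

Fx=3.1289 Fy=-1.6289 x'=-7.6871 y'=-8.1629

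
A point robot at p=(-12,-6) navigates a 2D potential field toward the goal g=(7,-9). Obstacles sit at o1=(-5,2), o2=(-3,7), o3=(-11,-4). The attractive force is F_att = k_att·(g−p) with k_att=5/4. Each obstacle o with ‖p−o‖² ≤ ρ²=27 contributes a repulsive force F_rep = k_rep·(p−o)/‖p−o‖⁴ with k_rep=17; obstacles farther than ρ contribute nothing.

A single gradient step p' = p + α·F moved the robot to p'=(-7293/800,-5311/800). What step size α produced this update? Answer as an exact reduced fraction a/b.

α = 1/8

F_att = 5/4·(g−p) = 5/4·(19,-3) = (23.7500,-3.7500)
o1: d²=113 > ρ²=27 → inactive
o2: d²=250 > ρ²=27 → inactive
o3: d²=5 ≤ ρ²=27; F_rep = 17·(-1,-2)/5² = (-0.6800,-1.3600)
F = F_att + ΣF_rep = (23.0700,-5.1100)
Δp = p'−p = (2.8838,-0.6388); α = Δx/Fx = (2307/800) / (2307/100) = 1/8
check: Δy/Fy = (-511/800) / (-511/100) = 1/8 ✓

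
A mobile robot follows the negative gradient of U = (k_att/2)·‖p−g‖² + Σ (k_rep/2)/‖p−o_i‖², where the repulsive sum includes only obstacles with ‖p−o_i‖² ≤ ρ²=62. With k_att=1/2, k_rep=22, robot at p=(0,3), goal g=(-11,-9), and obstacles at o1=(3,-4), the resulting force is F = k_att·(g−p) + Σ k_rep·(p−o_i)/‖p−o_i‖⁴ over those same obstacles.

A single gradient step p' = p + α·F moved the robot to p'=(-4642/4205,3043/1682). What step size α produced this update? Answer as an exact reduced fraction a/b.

α = 1/5

F_att = 1/2·(g−p) = 1/2·(-11,-12) = (-5.5000,-6.0000)
o1: d²=58 ≤ ρ²=62; F_rep = 22·(-3,7)/58² = (-0.0196,0.0458)
F = F_att + ΣF_rep = (-5.5196,-5.9542)
Δp = p'−p = (-1.1039,-1.1908); α = Δx/Fx = (-4642/4205) / (-4642/841) = 1/5
check: Δy/Fy = (-2003/1682) / (-10015/1682) = 1/5 ✓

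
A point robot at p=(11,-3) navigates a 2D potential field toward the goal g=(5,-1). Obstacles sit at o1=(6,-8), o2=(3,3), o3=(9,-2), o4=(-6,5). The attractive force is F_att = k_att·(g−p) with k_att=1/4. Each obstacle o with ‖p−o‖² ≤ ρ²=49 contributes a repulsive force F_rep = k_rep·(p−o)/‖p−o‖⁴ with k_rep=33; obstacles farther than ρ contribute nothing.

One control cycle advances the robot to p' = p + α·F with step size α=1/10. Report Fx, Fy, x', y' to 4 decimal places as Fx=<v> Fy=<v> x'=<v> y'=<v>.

Fx=1.1400 Fy=-0.8200 x'=11.1140 y'=-3.0820

F_att = 1/4·(g−p) = 1/4·(-6,2) = (-1.5000,0.5000)
o1: d²=50 > ρ²=49 → inactive
o2: d²=100 > ρ²=49 → inactive
o3: d²=5 ≤ ρ²=49; F_rep = 33·(2,-1)/5² = (2.6400,-1.3200)
o4: d²=353 > ρ²=49 → inactive
F = F_att + ΣF_rep = (1.1400,-0.8200)
p' = p + 1/10·F = (11.1140,-3.0820)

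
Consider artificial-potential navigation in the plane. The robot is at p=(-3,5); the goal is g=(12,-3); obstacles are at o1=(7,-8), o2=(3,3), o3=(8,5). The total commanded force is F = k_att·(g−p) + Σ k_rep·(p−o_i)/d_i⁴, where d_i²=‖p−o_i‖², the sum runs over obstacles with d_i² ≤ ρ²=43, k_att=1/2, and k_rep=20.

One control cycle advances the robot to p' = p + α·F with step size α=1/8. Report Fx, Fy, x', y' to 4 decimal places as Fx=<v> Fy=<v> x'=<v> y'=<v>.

F_att = 1/2·(g−p) = 1/2·(15,-8) = (7.5000,-4.0000)
o1: d²=269 > ρ²=43 → inactive
o2: d²=40 ≤ ρ²=43; F_rep = 20·(-6,2)/40² = (-0.0750,0.0250)
o3: d²=121 > ρ²=43 → inactive
F = F_att + ΣF_rep = (7.4250,-3.9750)
p' = p + 1/8·F = (-2.0719,4.5031)

Fx=7.4250 Fy=-3.9750 x'=-2.0719 y'=4.5031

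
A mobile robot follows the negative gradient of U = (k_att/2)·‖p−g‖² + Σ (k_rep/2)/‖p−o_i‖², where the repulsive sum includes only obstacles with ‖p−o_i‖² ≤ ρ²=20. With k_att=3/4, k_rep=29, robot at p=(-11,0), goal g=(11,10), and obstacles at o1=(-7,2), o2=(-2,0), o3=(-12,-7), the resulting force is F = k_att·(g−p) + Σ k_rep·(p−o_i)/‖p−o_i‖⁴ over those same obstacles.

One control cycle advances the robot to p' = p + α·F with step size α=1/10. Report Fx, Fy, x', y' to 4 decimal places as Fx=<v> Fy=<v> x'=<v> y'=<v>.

F_att = 3/4·(g−p) = 3/4·(22,10) = (16.5000,7.5000)
o1: d²=20 ≤ ρ²=20; F_rep = 29·(-4,-2)/20² = (-0.2900,-0.1450)
o2: d²=81 > ρ²=20 → inactive
o3: d²=50 > ρ²=20 → inactive
F = F_att + ΣF_rep = (16.2100,7.3550)
p' = p + 1/10·F = (-9.3790,0.7355)

Fx=16.2100 Fy=7.3550 x'=-9.3790 y'=0.7355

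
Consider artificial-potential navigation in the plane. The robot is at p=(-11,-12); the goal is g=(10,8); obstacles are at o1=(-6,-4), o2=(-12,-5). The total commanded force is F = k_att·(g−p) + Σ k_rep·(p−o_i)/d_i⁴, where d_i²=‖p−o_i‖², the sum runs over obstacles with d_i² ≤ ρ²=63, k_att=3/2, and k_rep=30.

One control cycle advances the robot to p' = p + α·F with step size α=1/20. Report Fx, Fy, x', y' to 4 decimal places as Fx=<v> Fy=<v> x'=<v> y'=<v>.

F_att = 3/2·(g−p) = 3/2·(21,20) = (31.5000,30.0000)
o1: d²=89 > ρ²=63 → inactive
o2: d²=50 ≤ ρ²=63; F_rep = 30·(1,-7)/50² = (0.0120,-0.0840)
F = F_att + ΣF_rep = (31.5120,29.9160)
p' = p + 1/20·F = (-9.4244,-10.5042)

Fx=31.5120 Fy=29.9160 x'=-9.4244 y'=-10.5042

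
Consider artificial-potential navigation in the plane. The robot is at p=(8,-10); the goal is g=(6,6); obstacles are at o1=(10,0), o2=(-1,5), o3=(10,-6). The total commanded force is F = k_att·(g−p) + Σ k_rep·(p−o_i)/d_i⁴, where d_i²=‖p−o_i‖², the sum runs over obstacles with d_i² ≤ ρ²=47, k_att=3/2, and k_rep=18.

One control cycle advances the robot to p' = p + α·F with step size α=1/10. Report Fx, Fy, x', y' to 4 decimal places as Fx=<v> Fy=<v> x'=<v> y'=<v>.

Fx=-3.0900 Fy=23.8200 x'=7.6910 y'=-7.6180

F_att = 3/2·(g−p) = 3/2·(-2,16) = (-3.0000,24.0000)
o1: d²=104 > ρ²=47 → inactive
o2: d²=306 > ρ²=47 → inactive
o3: d²=20 ≤ ρ²=47; F_rep = 18·(-2,-4)/20² = (-0.0900,-0.1800)
F = F_att + ΣF_rep = (-3.0900,23.8200)
p' = p + 1/10·F = (7.6910,-7.6180)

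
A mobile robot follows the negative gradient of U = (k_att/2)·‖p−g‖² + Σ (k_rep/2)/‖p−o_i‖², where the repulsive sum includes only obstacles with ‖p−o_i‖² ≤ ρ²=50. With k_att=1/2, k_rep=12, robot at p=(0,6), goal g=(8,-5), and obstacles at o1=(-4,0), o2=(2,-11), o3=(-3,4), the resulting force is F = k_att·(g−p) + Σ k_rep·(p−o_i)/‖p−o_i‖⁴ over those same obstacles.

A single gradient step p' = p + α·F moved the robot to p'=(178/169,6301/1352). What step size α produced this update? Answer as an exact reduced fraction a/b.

F_att = 1/2·(g−p) = 1/2·(8,-11) = (4.0000,-5.5000)
o1: d²=52 > ρ²=50 → inactive
o2: d²=293 > ρ²=50 → inactive
o3: d²=13 ≤ ρ²=50; F_rep = 12·(3,2)/13² = (0.2130,0.1420)
F = F_att + ΣF_rep = (4.2130,-5.3580)
Δp = p'−p = (1.0533,-1.3395); α = Δx/Fx = (178/169) / (712/169) = 1/4
check: Δy/Fy = (-1811/1352) / (-1811/338) = 1/4 ✓

α = 1/4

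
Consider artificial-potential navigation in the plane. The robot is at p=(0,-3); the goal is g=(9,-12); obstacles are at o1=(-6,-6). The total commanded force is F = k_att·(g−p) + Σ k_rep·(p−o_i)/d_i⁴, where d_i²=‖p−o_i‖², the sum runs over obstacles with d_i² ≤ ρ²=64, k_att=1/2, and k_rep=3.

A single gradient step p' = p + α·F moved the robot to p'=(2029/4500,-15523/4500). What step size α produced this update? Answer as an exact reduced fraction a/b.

F_att = 1/2·(g−p) = 1/2·(9,-9) = (4.5000,-4.5000)
o1: d²=45 ≤ ρ²=64; F_rep = 3·(6,3)/45² = (0.0089,0.0044)
F = F_att + ΣF_rep = (4.5089,-4.4956)
Δp = p'−p = (0.4509,-0.4496); α = Δx/Fx = (2029/4500) / (2029/450) = 1/10
check: Δy/Fy = (-2023/4500) / (-2023/450) = 1/10 ✓

α = 1/10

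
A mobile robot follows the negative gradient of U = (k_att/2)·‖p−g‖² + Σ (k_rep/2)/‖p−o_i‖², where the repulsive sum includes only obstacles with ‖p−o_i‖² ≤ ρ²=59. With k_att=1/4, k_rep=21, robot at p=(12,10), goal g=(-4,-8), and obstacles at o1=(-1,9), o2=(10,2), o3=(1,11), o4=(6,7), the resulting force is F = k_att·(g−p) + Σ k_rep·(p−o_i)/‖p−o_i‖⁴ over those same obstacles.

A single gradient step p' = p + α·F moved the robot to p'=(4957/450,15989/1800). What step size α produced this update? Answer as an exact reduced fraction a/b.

α = 1/4

F_att = 1/4·(g−p) = 1/4·(-16,-18) = (-4.0000,-4.5000)
o1: d²=170 > ρ²=59 → inactive
o2: d²=68 > ρ²=59 → inactive
o3: d²=122 > ρ²=59 → inactive
o4: d²=45 ≤ ρ²=59; F_rep = 21·(6,3)/45² = (0.0622,0.0311)
F = F_att + ΣF_rep = (-3.9378,-4.4689)
Δp = p'−p = (-0.9844,-1.1172); α = Δx/Fx = (-443/450) / (-886/225) = 1/4
check: Δy/Fy = (-2011/1800) / (-2011/450) = 1/4 ✓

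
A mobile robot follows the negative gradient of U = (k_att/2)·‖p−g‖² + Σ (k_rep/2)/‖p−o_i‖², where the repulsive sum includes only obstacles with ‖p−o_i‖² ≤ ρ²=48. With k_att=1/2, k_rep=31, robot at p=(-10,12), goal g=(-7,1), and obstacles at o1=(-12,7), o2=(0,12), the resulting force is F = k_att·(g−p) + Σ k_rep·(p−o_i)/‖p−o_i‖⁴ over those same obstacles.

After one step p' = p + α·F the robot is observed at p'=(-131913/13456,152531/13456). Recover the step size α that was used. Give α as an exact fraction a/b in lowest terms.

F_att = 1/2·(g−p) = 1/2·(3,-11) = (1.5000,-5.5000)
o1: d²=29 ≤ ρ²=48; F_rep = 31·(2,5)/29² = (0.0737,0.1843)
o2: d²=100 > ρ²=48 → inactive
F = F_att + ΣF_rep = (1.5737,-5.3157)
Δp = p'−p = (0.1967,-0.6645); α = Δx/Fx = (2647/13456) / (2647/1682) = 1/8
check: Δy/Fy = (-8941/13456) / (-8941/1682) = 1/8 ✓

α = 1/8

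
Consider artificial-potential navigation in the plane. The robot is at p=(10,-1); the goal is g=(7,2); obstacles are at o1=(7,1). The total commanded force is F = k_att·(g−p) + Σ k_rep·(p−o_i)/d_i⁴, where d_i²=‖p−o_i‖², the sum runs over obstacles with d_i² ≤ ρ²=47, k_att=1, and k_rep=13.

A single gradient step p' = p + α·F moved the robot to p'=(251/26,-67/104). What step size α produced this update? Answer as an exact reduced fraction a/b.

α = 1/8

F_att = 1·(g−p) = 1·(-3,3) = (-3.0000,3.0000)
o1: d²=13 ≤ ρ²=47; F_rep = 13·(3,-2)/13² = (0.2308,-0.1538)
F = F_att + ΣF_rep = (-2.7692,2.8462)
Δp = p'−p = (-0.3462,0.3558); α = Δx/Fx = (-9/26) / (-36/13) = 1/8
check: Δy/Fy = (37/104) / (37/13) = 1/8 ✓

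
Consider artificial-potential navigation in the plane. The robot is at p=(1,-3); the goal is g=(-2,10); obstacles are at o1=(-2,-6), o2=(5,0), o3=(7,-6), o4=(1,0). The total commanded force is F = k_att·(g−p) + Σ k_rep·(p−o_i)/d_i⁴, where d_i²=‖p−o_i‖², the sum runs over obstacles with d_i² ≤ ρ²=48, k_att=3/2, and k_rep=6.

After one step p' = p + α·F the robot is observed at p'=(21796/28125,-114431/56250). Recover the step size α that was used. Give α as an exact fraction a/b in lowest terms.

α = 1/20

F_att = 3/2·(g−p) = 3/2·(-3,13) = (-4.5000,19.5000)
o1: d²=18 ≤ ρ²=48; F_rep = 6·(3,3)/18² = (0.0556,0.0556)
o2: d²=25 ≤ ρ²=48; F_rep = 6·(-4,-3)/25² = (-0.0384,-0.0288)
o3: d²=45 ≤ ρ²=48; F_rep = 6·(-6,3)/45² = (-0.0178,0.0089)
o4: d²=9 ≤ ρ²=48; F_rep = 6·(0,-3)/9² = (0.0000,-0.2222)
F = F_att + ΣF_rep = (-4.5006,19.3134)
Δp = p'−p = (-0.2250,0.9657); α = Δx/Fx = (-6329/28125) / (-25316/5625) = 1/20
check: Δy/Fy = (54319/56250) / (108638/5625) = 1/20 ✓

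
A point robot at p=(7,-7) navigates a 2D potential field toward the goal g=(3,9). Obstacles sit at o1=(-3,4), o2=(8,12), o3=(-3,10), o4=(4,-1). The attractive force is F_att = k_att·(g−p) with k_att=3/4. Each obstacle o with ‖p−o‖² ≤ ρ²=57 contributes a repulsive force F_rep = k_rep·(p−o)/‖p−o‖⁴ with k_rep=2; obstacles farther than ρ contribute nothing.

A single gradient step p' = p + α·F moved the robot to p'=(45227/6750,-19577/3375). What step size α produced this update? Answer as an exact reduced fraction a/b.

α = 1/10

F_att = 3/4·(g−p) = 3/4·(-4,16) = (-3.0000,12.0000)
o1: d²=221 > ρ²=57 → inactive
o2: d²=362 > ρ²=57 → inactive
o3: d²=389 > ρ²=57 → inactive
o4: d²=45 ≤ ρ²=57; F_rep = 2·(3,-6)/45² = (0.0030,-0.0059)
F = F_att + ΣF_rep = (-2.9970,11.9941)
Δp = p'−p = (-0.2997,1.1994); α = Δx/Fx = (-2023/6750) / (-2023/675) = 1/10
check: Δy/Fy = (4048/3375) / (8096/675) = 1/10 ✓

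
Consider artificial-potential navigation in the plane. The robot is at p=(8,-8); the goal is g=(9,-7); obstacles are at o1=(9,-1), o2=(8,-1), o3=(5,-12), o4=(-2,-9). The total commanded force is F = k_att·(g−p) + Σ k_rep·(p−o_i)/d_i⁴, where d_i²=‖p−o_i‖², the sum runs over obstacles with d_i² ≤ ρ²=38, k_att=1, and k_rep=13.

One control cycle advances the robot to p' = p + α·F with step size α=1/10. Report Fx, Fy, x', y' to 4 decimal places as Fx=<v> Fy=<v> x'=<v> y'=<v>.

Fx=1.0624 Fy=1.0832 x'=8.1062 y'=-7.8917

F_att = 1·(g−p) = 1·(1,1) = (1.0000,1.0000)
o1: d²=50 > ρ²=38 → inactive
o2: d²=49 > ρ²=38 → inactive
o3: d²=25 ≤ ρ²=38; F_rep = 13·(3,4)/25² = (0.0624,0.0832)
o4: d²=101 > ρ²=38 → inactive
F = F_att + ΣF_rep = (1.0624,1.0832)
p' = p + 1/10·F = (8.1062,-7.8917)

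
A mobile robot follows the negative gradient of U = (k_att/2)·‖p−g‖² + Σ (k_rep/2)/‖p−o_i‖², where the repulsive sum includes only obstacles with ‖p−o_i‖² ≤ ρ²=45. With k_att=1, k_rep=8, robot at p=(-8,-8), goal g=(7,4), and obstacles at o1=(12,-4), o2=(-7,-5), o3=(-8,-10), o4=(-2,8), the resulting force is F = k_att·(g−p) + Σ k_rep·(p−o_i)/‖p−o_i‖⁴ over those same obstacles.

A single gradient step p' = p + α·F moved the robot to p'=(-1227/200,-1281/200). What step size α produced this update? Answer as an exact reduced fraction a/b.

α = 1/8

F_att = 1·(g−p) = 1·(15,12) = (15.0000,12.0000)
o1: d²=416 > ρ²=45 → inactive
o2: d²=10 ≤ ρ²=45; F_rep = 8·(-1,-3)/10² = (-0.0800,-0.2400)
o3: d²=4 ≤ ρ²=45; F_rep = 8·(0,2)/4² = (0.0000,1.0000)
o4: d²=292 > ρ²=45 → inactive
F = F_att + ΣF_rep = (14.9200,12.7600)
Δp = p'−p = (1.8650,1.5950); α = Δx/Fx = (373/200) / (373/25) = 1/8
check: Δy/Fy = (319/200) / (319/25) = 1/8 ✓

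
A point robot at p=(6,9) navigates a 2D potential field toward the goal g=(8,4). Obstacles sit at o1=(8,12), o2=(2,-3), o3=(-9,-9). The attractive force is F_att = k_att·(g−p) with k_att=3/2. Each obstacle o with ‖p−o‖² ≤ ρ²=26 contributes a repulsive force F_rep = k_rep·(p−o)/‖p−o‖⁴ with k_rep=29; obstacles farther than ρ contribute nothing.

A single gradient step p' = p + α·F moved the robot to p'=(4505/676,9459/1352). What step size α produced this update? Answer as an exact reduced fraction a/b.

α = 1/4

F_att = 3/2·(g−p) = 3/2·(2,-5) = (3.0000,-7.5000)
o1: d²=13 ≤ ρ²=26; F_rep = 29·(-2,-3)/13² = (-0.3432,-0.5148)
o2: d²=160 > ρ²=26 → inactive
o3: d²=549 > ρ²=26 → inactive
F = F_att + ΣF_rep = (2.6568,-8.0148)
Δp = p'−p = (0.6642,-2.0037); α = Δx/Fx = (449/676) / (449/169) = 1/4
check: Δy/Fy = (-2709/1352) / (-2709/338) = 1/4 ✓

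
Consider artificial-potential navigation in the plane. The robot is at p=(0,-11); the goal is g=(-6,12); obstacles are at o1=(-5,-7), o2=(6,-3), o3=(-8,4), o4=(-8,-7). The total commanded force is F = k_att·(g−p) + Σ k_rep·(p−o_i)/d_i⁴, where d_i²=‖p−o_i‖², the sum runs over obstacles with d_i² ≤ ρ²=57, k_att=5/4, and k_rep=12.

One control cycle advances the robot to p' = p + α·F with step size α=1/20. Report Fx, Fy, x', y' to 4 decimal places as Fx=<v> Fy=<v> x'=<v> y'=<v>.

Fx=-7.4643 Fy=28.7214 x'=-0.3732 y'=-9.5639

F_att = 5/4·(g−p) = 5/4·(-6,23) = (-7.5000,28.7500)
o1: d²=41 ≤ ρ²=57; F_rep = 12·(5,-4)/41² = (0.0357,-0.0286)
o2: d²=100 > ρ²=57 → inactive
o3: d²=289 > ρ²=57 → inactive
o4: d²=80 > ρ²=57 → inactive
F = F_att + ΣF_rep = (-7.4643,28.7214)
p' = p + 1/20·F = (-0.3732,-9.5639)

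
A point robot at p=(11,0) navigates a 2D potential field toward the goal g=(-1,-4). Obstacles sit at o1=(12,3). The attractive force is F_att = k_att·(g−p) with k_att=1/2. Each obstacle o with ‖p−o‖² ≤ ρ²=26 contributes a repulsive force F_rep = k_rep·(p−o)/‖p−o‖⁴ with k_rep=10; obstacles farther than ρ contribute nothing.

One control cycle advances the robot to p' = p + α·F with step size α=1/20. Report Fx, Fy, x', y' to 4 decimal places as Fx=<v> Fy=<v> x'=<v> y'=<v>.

F_att = 1/2·(g−p) = 1/2·(-12,-4) = (-6.0000,-2.0000)
o1: d²=10 ≤ ρ²=26; F_rep = 10·(-1,-3)/10² = (-0.1000,-0.3000)
F = F_att + ΣF_rep = (-6.1000,-2.3000)
p' = p + 1/20·F = (10.6950,-0.1150)

Fx=-6.1000 Fy=-2.3000 x'=10.6950 y'=-0.1150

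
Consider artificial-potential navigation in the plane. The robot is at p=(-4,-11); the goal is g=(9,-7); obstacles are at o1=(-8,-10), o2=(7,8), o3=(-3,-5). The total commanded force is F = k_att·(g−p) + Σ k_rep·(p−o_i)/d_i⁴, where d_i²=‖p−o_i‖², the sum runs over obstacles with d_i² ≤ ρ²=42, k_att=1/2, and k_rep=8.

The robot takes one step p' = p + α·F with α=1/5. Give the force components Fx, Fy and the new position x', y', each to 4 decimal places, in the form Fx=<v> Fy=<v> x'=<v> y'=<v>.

F_att = 1/2·(g−p) = 1/2·(13,4) = (6.5000,2.0000)
o1: d²=17 ≤ ρ²=42; F_rep = 8·(4,-1)/17² = (0.1107,-0.0277)
o2: d²=482 > ρ²=42 → inactive
o3: d²=37 ≤ ρ²=42; F_rep = 8·(-1,-6)/37² = (-0.0058,-0.0351)
F = F_att + ΣF_rep = (6.6049,1.9373)
p' = p + 1/5·F = (-2.6790,-10.6125)

Fx=6.6049 Fy=1.9373 x'=-2.6790 y'=-10.6125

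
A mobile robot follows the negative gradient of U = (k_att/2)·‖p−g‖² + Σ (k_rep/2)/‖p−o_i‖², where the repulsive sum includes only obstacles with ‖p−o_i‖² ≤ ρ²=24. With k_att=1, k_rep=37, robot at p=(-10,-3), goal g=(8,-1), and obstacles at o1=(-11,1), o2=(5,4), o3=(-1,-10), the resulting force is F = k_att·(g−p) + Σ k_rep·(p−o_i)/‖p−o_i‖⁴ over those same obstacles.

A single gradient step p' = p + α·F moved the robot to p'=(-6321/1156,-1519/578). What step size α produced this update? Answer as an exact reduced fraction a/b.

α = 1/4

F_att = 1·(g−p) = 1·(18,2) = (18.0000,2.0000)
o1: d²=17 ≤ ρ²=24; F_rep = 37·(1,-4)/17² = (0.1280,-0.5121)
o2: d²=274 > ρ²=24 → inactive
o3: d²=130 > ρ²=24 → inactive
F = F_att + ΣF_rep = (18.1280,1.4879)
Δp = p'−p = (4.5320,0.3720); α = Δx/Fx = (5239/1156) / (5239/289) = 1/4
check: Δy/Fy = (215/578) / (430/289) = 1/4 ✓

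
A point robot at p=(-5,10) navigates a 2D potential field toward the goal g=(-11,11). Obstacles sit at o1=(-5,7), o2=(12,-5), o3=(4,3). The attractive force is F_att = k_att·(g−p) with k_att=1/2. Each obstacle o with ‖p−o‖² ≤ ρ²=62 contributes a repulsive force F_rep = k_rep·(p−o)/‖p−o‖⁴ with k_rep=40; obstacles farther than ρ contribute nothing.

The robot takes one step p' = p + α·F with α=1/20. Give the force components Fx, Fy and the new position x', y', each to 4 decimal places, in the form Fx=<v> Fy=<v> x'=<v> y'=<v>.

F_att = 1/2·(g−p) = 1/2·(-6,1) = (-3.0000,0.5000)
o1: d²=9 ≤ ρ²=62; F_rep = 40·(0,3)/9² = (0.0000,1.4815)
o2: d²=514 > ρ²=62 → inactive
o3: d²=130 > ρ²=62 → inactive
F = F_att + ΣF_rep = (-3.0000,1.9815)
p' = p + 1/20·F = (-5.1500,10.0991)

Fx=-3.0000 Fy=1.9815 x'=-5.1500 y'=10.0991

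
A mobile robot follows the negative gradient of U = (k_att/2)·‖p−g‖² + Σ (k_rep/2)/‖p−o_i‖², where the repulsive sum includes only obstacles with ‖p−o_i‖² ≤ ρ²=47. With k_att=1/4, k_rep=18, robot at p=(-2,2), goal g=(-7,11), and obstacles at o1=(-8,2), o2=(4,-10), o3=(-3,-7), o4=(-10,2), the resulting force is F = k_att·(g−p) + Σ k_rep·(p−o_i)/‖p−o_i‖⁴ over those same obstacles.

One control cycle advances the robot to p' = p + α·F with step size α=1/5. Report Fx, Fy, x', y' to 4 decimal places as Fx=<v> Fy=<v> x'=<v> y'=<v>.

F_att = 1/4·(g−p) = 1/4·(-5,9) = (-1.2500,2.2500)
o1: d²=36 ≤ ρ²=47; F_rep = 18·(6,0)/36² = (0.0833,0.0000)
o2: d²=180 > ρ²=47 → inactive
o3: d²=82 > ρ²=47 → inactive
o4: d²=64 > ρ²=47 → inactive
F = F_att + ΣF_rep = (-1.1667,2.2500)
p' = p + 1/5·F = (-2.2333,2.4500)

Fx=-1.1667 Fy=2.2500 x'=-2.2333 y'=2.4500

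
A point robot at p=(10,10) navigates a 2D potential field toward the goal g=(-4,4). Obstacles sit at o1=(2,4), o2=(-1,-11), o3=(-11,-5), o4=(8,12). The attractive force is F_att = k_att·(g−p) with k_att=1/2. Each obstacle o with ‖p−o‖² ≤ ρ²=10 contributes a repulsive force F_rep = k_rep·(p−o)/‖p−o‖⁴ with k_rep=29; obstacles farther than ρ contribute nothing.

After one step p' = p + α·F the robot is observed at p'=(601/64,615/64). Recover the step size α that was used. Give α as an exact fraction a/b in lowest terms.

α = 1/10

F_att = 1/2·(g−p) = 1/2·(-14,-6) = (-7.0000,-3.0000)
o1: d²=100 > ρ²=10 → inactive
o2: d²=562 > ρ²=10 → inactive
o3: d²=666 > ρ²=10 → inactive
o4: d²=8 ≤ ρ²=10; F_rep = 29·(2,-2)/8² = (0.9062,-0.9062)
F = F_att + ΣF_rep = (-6.0938,-3.9062)
Δp = p'−p = (-0.6094,-0.3906); α = Δx/Fx = (-39/64) / (-195/32) = 1/10
check: Δy/Fy = (-25/64) / (-125/32) = 1/10 ✓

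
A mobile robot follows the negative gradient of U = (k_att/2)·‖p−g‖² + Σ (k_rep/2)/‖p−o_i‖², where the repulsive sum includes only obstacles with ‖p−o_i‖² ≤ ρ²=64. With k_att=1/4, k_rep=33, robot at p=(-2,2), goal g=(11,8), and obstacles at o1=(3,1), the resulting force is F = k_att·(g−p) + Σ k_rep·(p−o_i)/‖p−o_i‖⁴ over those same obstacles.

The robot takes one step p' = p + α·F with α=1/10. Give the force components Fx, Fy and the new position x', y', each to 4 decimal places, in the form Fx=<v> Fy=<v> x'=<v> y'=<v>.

F_att = 1/4·(g−p) = 1/4·(13,6) = (3.2500,1.5000)
o1: d²=26 ≤ ρ²=64; F_rep = 33·(-5,1)/26² = (-0.2441,0.0488)
F = F_att + ΣF_rep = (3.0059,1.5488)
p' = p + 1/10·F = (-1.6994,2.1549)

Fx=3.0059 Fy=1.5488 x'=-1.6994 y'=2.1549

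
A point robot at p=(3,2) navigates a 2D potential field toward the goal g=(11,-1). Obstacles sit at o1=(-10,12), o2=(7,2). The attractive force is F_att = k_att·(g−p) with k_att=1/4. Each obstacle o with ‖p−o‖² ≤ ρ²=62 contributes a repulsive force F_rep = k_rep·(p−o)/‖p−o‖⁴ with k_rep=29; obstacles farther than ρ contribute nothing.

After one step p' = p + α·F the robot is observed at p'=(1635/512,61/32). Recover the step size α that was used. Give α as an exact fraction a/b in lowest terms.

F_att = 1/4·(g−p) = 1/4·(8,-3) = (2.0000,-0.7500)
o1: d²=269 > ρ²=62 → inactive
o2: d²=16 ≤ ρ²=62; F_rep = 29·(-4,0)/16² = (-0.4531,0.0000)
F = F_att + ΣF_rep = (1.5469,-0.7500)
Δp = p'−p = (0.1934,-0.0938); α = Δx/Fx = (99/512) / (99/64) = 1/8
check: Δy/Fy = (-3/32) / (-3/4) = 1/8 ✓

α = 1/8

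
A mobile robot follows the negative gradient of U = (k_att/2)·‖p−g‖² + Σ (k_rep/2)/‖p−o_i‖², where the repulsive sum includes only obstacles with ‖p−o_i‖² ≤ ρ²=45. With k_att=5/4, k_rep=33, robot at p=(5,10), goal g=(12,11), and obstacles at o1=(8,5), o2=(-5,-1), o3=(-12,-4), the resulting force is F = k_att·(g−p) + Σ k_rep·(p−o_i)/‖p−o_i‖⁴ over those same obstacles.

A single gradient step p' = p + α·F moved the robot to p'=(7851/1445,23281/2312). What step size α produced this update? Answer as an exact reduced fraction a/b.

α = 1/20

F_att = 5/4·(g−p) = 5/4·(7,1) = (8.7500,1.2500)
o1: d²=34 ≤ ρ²=45; F_rep = 33·(-3,5)/34² = (-0.0856,0.1427)
o2: d²=221 > ρ²=45 → inactive
o3: d²=485 > ρ²=45 → inactive
F = F_att + ΣF_rep = (8.6644,1.3927)
Δp = p'−p = (0.4332,0.0696); α = Δx/Fx = (626/1445) / (2504/289) = 1/20
check: Δy/Fy = (161/2312) / (805/578) = 1/20 ✓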